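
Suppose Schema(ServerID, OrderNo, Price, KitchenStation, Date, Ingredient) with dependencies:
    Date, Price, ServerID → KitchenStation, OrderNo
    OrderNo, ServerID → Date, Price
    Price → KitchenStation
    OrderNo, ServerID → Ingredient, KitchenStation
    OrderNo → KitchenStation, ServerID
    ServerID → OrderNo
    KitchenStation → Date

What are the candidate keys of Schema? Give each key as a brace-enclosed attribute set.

{OrderNo}, {ServerID}

{OrderNo}⁺ = {Date, Ingredient, KitchenStation, OrderNo, Price, ServerID}, which is every attribute, so {OrderNo} is a candidate key.
{ServerID}⁺ = {Date, Ingredient, KitchenStation, OrderNo, Price, ServerID}, which is every attribute, so {ServerID} is a candidate key.
Any other superkey properly contains one of these, so there are no further candidate keys.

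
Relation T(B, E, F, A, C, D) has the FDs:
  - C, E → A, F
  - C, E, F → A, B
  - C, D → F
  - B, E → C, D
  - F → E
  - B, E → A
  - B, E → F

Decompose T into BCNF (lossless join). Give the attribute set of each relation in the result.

Candidate keys of the original relation: {B, E}, {B, F}, {C, D}, {C, E}, {C, F}.
In {A, B, C, D, E, F}, {F} is not a superkey ({F}⁺ restricted to this set is {E, F}), so split on F → E into {E, F} and {A, B, C, D, F}.
{E, F} is in BCNF.
{A, B, C, D, F} is in BCNF.

{A, B, C, D, F}; {E, F}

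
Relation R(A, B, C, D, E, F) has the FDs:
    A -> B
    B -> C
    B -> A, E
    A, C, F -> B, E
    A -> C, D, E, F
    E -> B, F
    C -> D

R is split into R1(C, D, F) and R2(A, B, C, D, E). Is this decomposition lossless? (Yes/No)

The shared attributes are {C, D} and {C, D}⁺ = {C, D}.
Neither R1 nor R2 is contained in that closure, so the decomposition is lossy.

No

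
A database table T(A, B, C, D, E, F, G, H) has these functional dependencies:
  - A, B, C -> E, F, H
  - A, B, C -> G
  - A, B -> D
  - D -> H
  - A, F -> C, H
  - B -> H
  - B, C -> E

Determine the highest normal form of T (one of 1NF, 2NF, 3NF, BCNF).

1NF

Candidate keys: {A, B, C}, {A, B, F}. Prime attributes: {A, B, C, F}.
A, B -> D breaks BCNF: {A, B}⁺ = {A, B, D, H}, so {A, B} is not a superkey.
A, B -> D has non-prime {D} on the right and a non-superkey on the left, so 3NF fails.
{B} is a proper subset of the key {A, B, C}, and {B}⁺ contains the non-prime attribute {H} — a partial dependency, so 2NF is violated.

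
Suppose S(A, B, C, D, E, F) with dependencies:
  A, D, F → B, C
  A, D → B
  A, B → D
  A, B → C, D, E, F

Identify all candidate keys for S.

{A, B}, {A, D}

Attributes never on any right-hand side: {A} — every candidate key must contain it.
{A, B} is a candidate key since {A, B}⁺ = {A, B, C, D, E, F} covers every attribute.
{A, D} is a candidate key since {A, D}⁺ = {A, B, C, D, E, F} covers every attribute.
Any other superkey properly contains one of these, so there are no further candidate keys.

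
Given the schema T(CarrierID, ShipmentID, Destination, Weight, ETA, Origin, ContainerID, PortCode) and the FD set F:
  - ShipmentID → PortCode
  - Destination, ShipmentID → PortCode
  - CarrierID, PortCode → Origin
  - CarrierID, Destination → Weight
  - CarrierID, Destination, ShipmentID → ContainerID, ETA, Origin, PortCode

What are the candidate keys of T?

{CarrierID, Destination, ShipmentID}

Attributes never on any right-hand side: {CarrierID, Destination, ShipmentID} — every candidate key must contain all of them.
{CarrierID, Destination, ShipmentID} is a candidate key since {CarrierID, Destination, ShipmentID}⁺ = {CarrierID, ContainerID, Destination, ETA, Origin, PortCode, ShipmentID, Weight} covers every attribute.
No smaller or unrelated set reaches every attribute, so there are no other keys.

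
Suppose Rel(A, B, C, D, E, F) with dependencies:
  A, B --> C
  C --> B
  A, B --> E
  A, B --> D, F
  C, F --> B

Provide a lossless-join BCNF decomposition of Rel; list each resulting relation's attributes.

Candidate keys of the original relation: {A, B}, {A, C}.
In {A, B, C, D, E, F}, {C} is not a superkey ({C}⁺ restricted to this set is {B, C}), so split on C --> B into {B, C} and {A, C, D, E, F}.
{B, C}: every determinant is a superkey — BCNF.
{A, C, D, E, F}: every determinant is a superkey — BCNF.

{A, C, D, E, F}; {B, C}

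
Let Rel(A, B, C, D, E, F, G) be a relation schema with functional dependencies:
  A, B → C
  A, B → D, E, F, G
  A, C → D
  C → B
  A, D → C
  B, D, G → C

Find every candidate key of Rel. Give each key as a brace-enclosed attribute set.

{A, B}, {A, C}, {A, D}

{A} never appears on the right of any FD, so every key must include it.
Closure of {A, B} is {A, B, C, D, E, F, G}, the whole schema; {A, B} is a candidate key.
Closure of {A, C} is {A, B, C, D, E, F, G}, the whole schema; {A, C} is a candidate key.
Closure of {A, D} is {A, B, C, D, E, F, G}, the whole schema; {A, D} is a candidate key.
These are minimal and exhaustive — every other superkey contains one of them.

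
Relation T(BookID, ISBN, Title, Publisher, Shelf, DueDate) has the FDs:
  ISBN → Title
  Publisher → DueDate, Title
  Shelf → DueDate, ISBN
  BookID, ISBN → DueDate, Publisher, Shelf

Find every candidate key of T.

{BookID} never appears on the right of any FD, so every key must include it.
{BookID, ISBN} is a candidate key since {BookID, ISBN}⁺ = {BookID, DueDate, ISBN, Publisher, Shelf, Title} covers every attribute.
{BookID, Shelf} is a candidate key since {BookID, Shelf}⁺ = {BookID, DueDate, ISBN, Publisher, Shelf, Title} covers every attribute.
These are minimal and exhaustive — every other superkey contains one of them.

{BookID, ISBN}, {BookID, Shelf}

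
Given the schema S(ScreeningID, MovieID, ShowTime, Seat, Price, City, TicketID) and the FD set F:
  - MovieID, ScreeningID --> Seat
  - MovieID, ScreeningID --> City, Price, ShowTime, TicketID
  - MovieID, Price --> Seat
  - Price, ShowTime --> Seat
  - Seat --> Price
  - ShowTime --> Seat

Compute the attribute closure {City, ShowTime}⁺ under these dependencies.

{City, Price, Seat, ShowTime}

Start with {City, ShowTime}.
ShowTime --> Seat applies; add {Seat} → now {City, Seat, ShowTime}.
Seat --> Price applies; add {Price} → now {City, Price, Seat, ShowTime}.
No further FD applies.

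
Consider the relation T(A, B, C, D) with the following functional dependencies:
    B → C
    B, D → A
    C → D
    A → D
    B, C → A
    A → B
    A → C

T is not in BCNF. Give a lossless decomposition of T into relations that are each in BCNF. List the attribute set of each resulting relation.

{A, B, C}; {C, D}

Candidate keys of the original relation: {A}, {B}.
{A, B, C, D}: {C} determines {C, D} here but is not a superkey — split on C → D, giving {C, D} and {A, B, C}.
{C, D} is in BCNF.
{A, B, C} is in BCNF.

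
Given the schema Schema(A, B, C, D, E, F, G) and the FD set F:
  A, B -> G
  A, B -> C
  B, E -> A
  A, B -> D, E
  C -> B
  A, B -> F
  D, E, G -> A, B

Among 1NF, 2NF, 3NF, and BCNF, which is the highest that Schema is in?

Candidate keys: {A, B}, {A, C}, {B, E}, {C, E}, {D, E, G}. Prime attributes: {A, B, C, D, E, G}.
For C -> B we have {C}⁺ = {B, C}; {C} is not a superkey, so BCNF fails.
Since {B} ⊆ prime attributes and every other non-superkey FD also has a prime right side, the schema is in 3NF.

3NF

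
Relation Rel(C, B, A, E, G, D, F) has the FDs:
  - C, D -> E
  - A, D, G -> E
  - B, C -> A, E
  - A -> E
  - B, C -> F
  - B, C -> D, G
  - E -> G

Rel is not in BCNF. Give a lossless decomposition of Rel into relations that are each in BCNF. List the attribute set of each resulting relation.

{A, B, C, D, F}; {C, D, E}; {E, G}

Candidate key of the original relation: {B, C}.
Within {A, B, C, D, E, F, G}: {C, D}⁺ ∩ {A, B, C, D, E, F, G} = {C, D, E, G}, not the whole set, so C, D -> E, G violates BCNF; decompose into {C, D, E, G} and {A, B, C, D, F}.
Within {C, D, E, G}: {E}⁺ ∩ {C, D, E, G} = {E, G}, not the whole set, so E -> G violates BCNF; decompose into {E, G} and {C, D, E}.
{E, G}: every determinant is a superkey — BCNF.
{C, D, E}: every determinant is a superkey — BCNF.
{A, B, C, D, F}: every determinant is a superkey — BCNF.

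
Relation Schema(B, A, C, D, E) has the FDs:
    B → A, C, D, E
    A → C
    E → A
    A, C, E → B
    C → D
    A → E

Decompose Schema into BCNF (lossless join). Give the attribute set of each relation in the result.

Candidate keys of the original relation: {A}, {B}, {E}.
In {A, B, C, D, E}, {C} is not a superkey ({C}⁺ restricted to this set is {C, D}), so split on C → D into {C, D} and {A, B, C, E}.
{C, D} is in BCNF.
{A, B, C, E} is in BCNF.

{A, B, C, E}; {C, D}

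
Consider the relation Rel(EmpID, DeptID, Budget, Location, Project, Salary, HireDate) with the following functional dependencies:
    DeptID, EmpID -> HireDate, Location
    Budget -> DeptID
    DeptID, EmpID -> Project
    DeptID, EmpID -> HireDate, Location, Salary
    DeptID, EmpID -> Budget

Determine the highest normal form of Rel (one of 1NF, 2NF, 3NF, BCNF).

3NF

Candidate keys: {Budget, EmpID}, {DeptID, EmpID}. Prime attributes: {Budget, DeptID, EmpID}.
Budget -> DeptID breaks BCNF: {Budget}⁺ = {Budget, DeptID}, so {Budget} is not a superkey.
Its right-hand attributes {DeptID} are all prime, as are those of every other non-superkey FD — the relation is in 3NF.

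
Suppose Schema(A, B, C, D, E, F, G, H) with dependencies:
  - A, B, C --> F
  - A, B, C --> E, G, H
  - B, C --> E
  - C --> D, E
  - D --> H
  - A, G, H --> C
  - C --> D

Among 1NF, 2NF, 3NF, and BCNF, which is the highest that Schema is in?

1NF

Candidate keys: {A, B, C}, {A, B, D, G}, {A, B, G, H}. Prime attributes: {A, B, C, D, G, H}.
B, C --> E breaks BCNF: {B, C}⁺ = {B, C, D, E, H}, so {B, C} is not a superkey.
Because {E} is non-prime and the left side of B, C --> E is not a superkey, the relation is not in 3NF.
{C} is a proper subset of the key {A, B, C}, and {C}⁺ contains the non-prime attribute {E} — a partial dependency, so 2NF is violated.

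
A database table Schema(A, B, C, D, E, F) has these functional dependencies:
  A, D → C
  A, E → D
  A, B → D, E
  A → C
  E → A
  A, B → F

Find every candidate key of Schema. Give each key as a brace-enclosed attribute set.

Attributes never on any right-hand side: {B} — every candidate key must contain it.
{A, B}⁺ = {A, B, C, D, E, F} — all of the relation — so {A, B} is a candidate key.
{B, E}⁺ = {A, B, C, D, E, F} — all of the relation — so {B, E} is a candidate key.
No proper subset of any of these is a key, and no other minimal superkey exists.

{A, B}, {B, E}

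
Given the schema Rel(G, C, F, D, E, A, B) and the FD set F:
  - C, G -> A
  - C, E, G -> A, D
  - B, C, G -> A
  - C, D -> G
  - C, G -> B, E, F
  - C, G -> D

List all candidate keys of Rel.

Attributes never on any right-hand side: {C} — every candidate key must contain it.
{C, D} is a candidate key since {C, D}⁺ = {A, B, C, D, E, F, G} covers every attribute.
{C, G} is a candidate key since {C, G}⁺ = {A, B, C, D, E, F, G} covers every attribute.
Any other superkey properly contains one of these, so there are no further candidate keys.

{C, D}, {C, G}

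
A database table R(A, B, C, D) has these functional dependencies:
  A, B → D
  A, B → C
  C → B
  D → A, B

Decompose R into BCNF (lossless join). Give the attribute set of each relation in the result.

{A, C, D}; {B, C}

Candidate keys of the original relation: {A, B}, {A, C}, {D}.
Within {A, B, C, D}: {C}⁺ ∩ {A, B, C, D} = {B, C}, not the whole set, so C → B violates BCNF; decompose into {B, C} and {A, C, D}.
{B, C}: every determinant is a superkey — BCNF.
{A, C, D}: every determinant is a superkey — BCNF.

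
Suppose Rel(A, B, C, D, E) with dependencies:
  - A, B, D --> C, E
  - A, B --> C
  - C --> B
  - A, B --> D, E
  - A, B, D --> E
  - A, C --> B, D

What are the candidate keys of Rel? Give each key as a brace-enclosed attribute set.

{A, B}, {A, C}

No FD produces {A}, so it must be in every candidate key.
{A, B} is a candidate key since {A, B}⁺ = {A, B, C, D, E} covers every attribute.
{A, C} is a candidate key since {A, C}⁺ = {A, B, C, D, E} covers every attribute.
Any other superkey properly contains one of these, so there are no further candidate keys.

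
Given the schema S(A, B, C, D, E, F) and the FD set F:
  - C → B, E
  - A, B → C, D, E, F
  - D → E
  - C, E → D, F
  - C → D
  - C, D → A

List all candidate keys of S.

{A, B}, {C}

{C} is a candidate key since {C}⁺ = {A, B, C, D, E, F} covers every attribute.
{A, B} is a candidate key since {A, B}⁺ = {A, B, C, D, E, F} covers every attribute.
No proper subset of any of these is a key, and no other minimal superkey exists.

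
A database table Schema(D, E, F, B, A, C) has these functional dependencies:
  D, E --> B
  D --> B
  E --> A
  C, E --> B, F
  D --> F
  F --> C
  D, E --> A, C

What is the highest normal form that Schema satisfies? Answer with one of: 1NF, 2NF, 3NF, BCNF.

1NF

Candidate key: {D, E}. Prime attributes: {D, E}.
For D --> B we have {D}⁺ = {B, C, D, F}; {D} is not a superkey, so BCNF fails.
Because {B} is non-prime and the left side of D --> B is not a superkey, the relation is not in 3NF.
{D} is a proper subset of the key {D, E}, and {D}⁺ contains the non-prime attributes {B, C, F} — a partial dependency, so 2NF is violated.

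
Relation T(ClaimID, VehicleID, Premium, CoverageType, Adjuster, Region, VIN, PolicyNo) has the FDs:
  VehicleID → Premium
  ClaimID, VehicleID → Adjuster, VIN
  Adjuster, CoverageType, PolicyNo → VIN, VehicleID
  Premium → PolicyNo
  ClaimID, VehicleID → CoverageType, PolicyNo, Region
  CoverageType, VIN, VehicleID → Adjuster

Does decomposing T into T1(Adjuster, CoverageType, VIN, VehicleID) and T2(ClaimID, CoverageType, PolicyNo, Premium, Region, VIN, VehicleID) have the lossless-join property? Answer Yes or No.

Yes

Common attributes: {CoverageType, VIN, VehicleID}; their closure is {Adjuster, CoverageType, PolicyNo, Premium, VIN, VehicleID}.
T1 is contained in that closure, so T1 ∩ T2 → T1 holds and the join is lossless.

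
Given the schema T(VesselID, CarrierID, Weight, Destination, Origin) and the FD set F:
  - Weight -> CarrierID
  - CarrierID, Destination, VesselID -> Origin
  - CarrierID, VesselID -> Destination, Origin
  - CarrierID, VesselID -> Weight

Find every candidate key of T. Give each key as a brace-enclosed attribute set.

{CarrierID, VesselID}, {VesselID, Weight}

No FD produces {VesselID}, so it must be in every candidate key.
{CarrierID, VesselID}⁺ = {CarrierID, Destination, Origin, VesselID, Weight}, which is every attribute, so {CarrierID, VesselID} is a candidate key.
{VesselID, Weight}⁺ = {CarrierID, Destination, Origin, VesselID, Weight}, which is every attribute, so {VesselID, Weight} is a candidate key.
These are minimal and exhaustive — every other superkey contains one of them.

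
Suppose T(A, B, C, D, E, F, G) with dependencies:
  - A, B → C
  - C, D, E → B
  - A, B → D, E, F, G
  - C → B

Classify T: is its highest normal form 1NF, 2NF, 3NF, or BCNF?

3NF

Candidate keys: {A, B}, {A, C}. Prime attributes: {A, B, C}.
C, D, E → B breaks BCNF: {C, D, E}⁺ = {B, C, D, E}, so {C, D, E} is not a superkey.
But every attribute on its right side ({B}) is prime, and the same holds for every other non-superkey FD, so 3NF still holds.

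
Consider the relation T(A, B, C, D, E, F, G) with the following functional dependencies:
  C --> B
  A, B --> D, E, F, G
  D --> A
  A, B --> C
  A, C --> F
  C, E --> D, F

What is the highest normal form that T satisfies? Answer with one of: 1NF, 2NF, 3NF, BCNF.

Candidate keys: {A, B}, {A, C}, {B, D}, {C, D}, {C, E}. Prime attributes: {A, B, C, D, E}.
For C --> B we have {C}⁺ = {B, C}; {C} is not a superkey, so BCNF fails.
Its right-hand attributes {B} are all prime, as are those of every other non-superkey FD — the relation is in 3NF.

3NF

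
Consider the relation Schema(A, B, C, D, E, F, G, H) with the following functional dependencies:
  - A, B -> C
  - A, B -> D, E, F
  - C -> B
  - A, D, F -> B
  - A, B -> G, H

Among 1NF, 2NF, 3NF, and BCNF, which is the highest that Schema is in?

Candidate keys: {A, B}, {A, C}, {A, D, F}. Prime attributes: {A, B, C, D, F}.
For C -> B we have {C}⁺ = {B, C}; {C} is not a superkey, so BCNF fails.
Since {B} ⊆ prime attributes and every other non-superkey FD also has a prime right side, the schema is in 3NF.

3NF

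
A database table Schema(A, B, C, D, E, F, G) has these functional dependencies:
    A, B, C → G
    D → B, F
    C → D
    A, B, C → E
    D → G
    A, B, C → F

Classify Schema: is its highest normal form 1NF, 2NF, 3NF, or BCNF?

1NF

Candidate key: {A, C}. Prime attributes: {A, C}.
D → B, F: {D}⁺ = {B, D, F, G}, which is not all of the attributes, so the left side is not a superkey — BCNF is violated.
D → B, F determines the non-prime attributes {B, F} from a non-superkey — 3NF is violated.
Since {C} ⊂ {A, C} and {C}⁺ ⊇ {B, D, F, G} with {B, D, F, G} non-prime, there is a partial dependency; 2NF fails.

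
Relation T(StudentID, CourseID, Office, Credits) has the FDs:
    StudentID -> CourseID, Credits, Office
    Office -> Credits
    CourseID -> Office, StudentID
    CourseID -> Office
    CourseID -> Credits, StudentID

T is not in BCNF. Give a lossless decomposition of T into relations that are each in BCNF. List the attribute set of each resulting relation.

Candidate keys of the original relation: {CourseID}, {StudentID}.
{CourseID, Credits, Office, StudentID}: {Office} determines {Credits, Office} here but is not a superkey — split on Office -> Credits, giving {Credits, Office} and {CourseID, Office, StudentID}.
{Credits, Office} is in BCNF.
{CourseID, Office, StudentID} is in BCNF.

{CourseID, Office, StudentID}; {Credits, Office}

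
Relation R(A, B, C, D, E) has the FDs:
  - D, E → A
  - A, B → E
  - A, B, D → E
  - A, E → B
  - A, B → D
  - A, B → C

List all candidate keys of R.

{A, B}, {A, E}, {D, E}

Closure of {A, B} is {A, B, C, D, E}, the whole schema; {A, B} is a candidate key.
Closure of {A, E} is {A, B, C, D, E}, the whole schema; {A, E} is a candidate key.
Closure of {D, E} is {A, B, C, D, E}, the whole schema; {D, E} is a candidate key.
No proper subset of any of these is a key, and no other minimal superkey exists.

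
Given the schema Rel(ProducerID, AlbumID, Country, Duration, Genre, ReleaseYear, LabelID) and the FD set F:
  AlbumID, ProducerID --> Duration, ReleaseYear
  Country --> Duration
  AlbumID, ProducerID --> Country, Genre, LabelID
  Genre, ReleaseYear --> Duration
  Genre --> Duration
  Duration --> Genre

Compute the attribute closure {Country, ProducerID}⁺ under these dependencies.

{Country, Duration, Genre, ProducerID}

Start with {Country, ProducerID}.
Country --> Duration applies; add {Duration} → now {Country, Duration, ProducerID}.
Duration --> Genre applies; add {Genre} → now {Country, Duration, Genre, ProducerID}.
No further FD applies.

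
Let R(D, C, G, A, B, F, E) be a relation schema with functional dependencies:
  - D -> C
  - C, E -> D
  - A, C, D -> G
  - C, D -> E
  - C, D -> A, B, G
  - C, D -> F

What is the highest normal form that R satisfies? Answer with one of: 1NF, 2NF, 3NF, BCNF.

BCNF

Candidate keys: {C, E}, {D}. Prime attributes: {C, D, E}.
Each dependency's left side is a superkey — BCNF holds.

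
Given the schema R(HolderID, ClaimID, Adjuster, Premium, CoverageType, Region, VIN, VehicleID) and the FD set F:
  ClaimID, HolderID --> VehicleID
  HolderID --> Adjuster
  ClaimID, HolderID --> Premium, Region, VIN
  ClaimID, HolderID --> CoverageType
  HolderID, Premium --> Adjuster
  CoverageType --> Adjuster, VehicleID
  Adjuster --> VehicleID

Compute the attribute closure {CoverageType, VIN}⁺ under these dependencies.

Start with {CoverageType, VIN}.
CoverageType --> Adjuster, VehicleID applies; add {Adjuster, VehicleID} → now {Adjuster, CoverageType, VIN, VehicleID}.
No further FD applies.

{Adjuster, CoverageType, VIN, VehicleID}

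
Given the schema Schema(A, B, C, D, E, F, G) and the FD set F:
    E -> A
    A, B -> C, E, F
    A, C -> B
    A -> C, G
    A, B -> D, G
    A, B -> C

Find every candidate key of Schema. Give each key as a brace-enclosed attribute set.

{A}, {E}

{A}⁺ = {A, B, C, D, E, F, G} — all of the relation — so {A} is a candidate key.
{E}⁺ = {A, B, C, D, E, F, G} — all of the relation — so {E} is a candidate key.
These are minimal and exhaustive — every other superkey contains one of them.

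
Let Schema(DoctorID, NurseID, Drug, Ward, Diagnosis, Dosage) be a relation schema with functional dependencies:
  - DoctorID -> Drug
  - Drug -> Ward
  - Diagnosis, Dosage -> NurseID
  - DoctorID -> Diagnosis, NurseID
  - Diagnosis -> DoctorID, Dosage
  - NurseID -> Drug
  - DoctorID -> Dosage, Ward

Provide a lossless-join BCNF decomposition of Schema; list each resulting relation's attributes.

Candidate keys of the original relation: {Diagnosis}, {DoctorID}.
In {Diagnosis, DoctorID, Dosage, Drug, NurseID, Ward}, {Drug} is not a superkey ({Drug}⁺ restricted to this set is {Drug, Ward}), so split on Drug -> Ward into {Drug, Ward} and {Diagnosis, DoctorID, Dosage, Drug, NurseID}.
{Drug, Ward} has no BCNF violation.
In {Diagnosis, DoctorID, Dosage, Drug, NurseID}, {NurseID} is not a superkey ({NurseID}⁺ restricted to this set is {Drug, NurseID}), so split on NurseID -> Drug into {Drug, NurseID} and {Diagnosis, DoctorID, Dosage, NurseID}.
{Drug, NurseID} has no BCNF violation.
{Diagnosis, DoctorID, Dosage, NurseID} has no BCNF violation.

{Diagnosis, DoctorID, Dosage, NurseID}; {Drug, NurseID}; {Drug, Ward}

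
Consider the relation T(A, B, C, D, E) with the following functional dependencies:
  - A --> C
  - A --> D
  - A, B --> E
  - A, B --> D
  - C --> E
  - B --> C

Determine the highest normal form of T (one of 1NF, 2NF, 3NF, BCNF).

1NF

Candidate key: {A, B}. Prime attributes: {A, B}.
For A --> C we have {A}⁺ = {A, C, D, E}; {A} is not a superkey, so BCNF fails.
A --> C has non-prime {C} on the right and a non-superkey on the left, so 3NF fails.
Since {A} ⊂ {A, B} and {A}⁺ ⊇ {C, D, E} with {C, D, E} non-prime, there is a partial dependency; 2NF fails.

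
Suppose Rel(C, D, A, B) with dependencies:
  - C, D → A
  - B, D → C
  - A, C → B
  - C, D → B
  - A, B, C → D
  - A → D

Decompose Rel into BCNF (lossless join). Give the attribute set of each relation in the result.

{A, B, C}; {A, D}

Candidate keys of the original relation: {A, B}, {A, C}, {B, D}, {C, D}.
In {A, B, C, D}, {A} is not a superkey ({A}⁺ restricted to this set is {A, D}), so split on A → D into {A, D} and {A, B, C}.
{A, D} is in BCNF.
{A, B, C} is in BCNF.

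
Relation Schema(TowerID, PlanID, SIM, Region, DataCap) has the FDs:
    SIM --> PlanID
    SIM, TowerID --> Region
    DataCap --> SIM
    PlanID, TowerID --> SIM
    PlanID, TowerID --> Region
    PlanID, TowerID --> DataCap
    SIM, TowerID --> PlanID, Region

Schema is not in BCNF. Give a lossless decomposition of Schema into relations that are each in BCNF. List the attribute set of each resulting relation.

Candidate keys of the original relation: {DataCap, TowerID}, {PlanID, TowerID}, {SIM, TowerID}.
Within {DataCap, PlanID, Region, SIM, TowerID}: {SIM}⁺ ∩ {DataCap, PlanID, Region, SIM, TowerID} = {PlanID, SIM}, not the whole set, so SIM --> PlanID violates BCNF; decompose into {PlanID, SIM} and {DataCap, Region, SIM, TowerID}.
{PlanID, SIM} has no BCNF violation.
Within {DataCap, Region, SIM, TowerID}: {DataCap}⁺ ∩ {DataCap, Region, SIM, TowerID} = {DataCap, SIM}, not the whole set, so DataCap --> SIM violates BCNF; decompose into {DataCap, SIM} and {DataCap, Region, TowerID}.
{DataCap, SIM} has no BCNF violation.
{DataCap, Region, TowerID} has no BCNF violation.

{DataCap, Region, TowerID}; {DataCap, SIM}; {PlanID, SIM}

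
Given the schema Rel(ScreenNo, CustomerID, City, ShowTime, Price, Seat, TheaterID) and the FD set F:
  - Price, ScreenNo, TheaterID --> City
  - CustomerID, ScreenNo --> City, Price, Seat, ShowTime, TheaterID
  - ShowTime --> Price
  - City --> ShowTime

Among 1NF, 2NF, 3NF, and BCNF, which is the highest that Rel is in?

Candidate key: {CustomerID, ScreenNo}. Prime attributes: {CustomerID, ScreenNo}.
Price, ScreenNo, TheaterID --> City breaks BCNF: {Price, ScreenNo, TheaterID}⁺ = {City, Price, ScreenNo, ShowTime, TheaterID}, so {Price, ScreenNo, TheaterID} is not a superkey.
Price, ScreenNo, TheaterID --> City determines the non-prime attribute {City} from a non-superkey — 3NF is violated.
No non-prime attribute depends on a proper subset of any candidate key, so 2NF holds.

2NF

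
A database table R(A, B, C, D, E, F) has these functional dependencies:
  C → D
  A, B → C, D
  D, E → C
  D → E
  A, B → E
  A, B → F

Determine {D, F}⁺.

Start with {D, F}.
D → E applies; add {E} → now {D, E, F}.
D, E → C applies; add {C} → now {C, D, E, F}.
No further FD applies.

{C, D, E, F}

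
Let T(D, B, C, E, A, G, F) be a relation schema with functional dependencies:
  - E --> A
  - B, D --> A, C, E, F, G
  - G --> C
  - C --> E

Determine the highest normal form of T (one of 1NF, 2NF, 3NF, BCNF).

Candidate key: {B, D}. Prime attributes: {B, D}.
E --> A: {E}⁺ = {A, E}, which is not all of the attributes, so the left side is not a superkey — BCNF is violated.
Because {A} is non-prime and the left side of E --> A is not a superkey, the relation is not in 3NF.
Checking every proper subset of each key, none determines a non-prime attribute — 2NF is satisfied.

2NF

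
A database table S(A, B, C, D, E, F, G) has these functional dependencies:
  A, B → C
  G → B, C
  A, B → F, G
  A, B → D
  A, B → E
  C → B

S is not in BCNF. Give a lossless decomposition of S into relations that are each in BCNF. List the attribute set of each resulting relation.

{A, D, E, F, G}; {B, C}; {C, G}

Candidate keys of the original relation: {A, B}, {A, C}, {A, G}.
Within {A, B, C, D, E, F, G}: {G}⁺ ∩ {A, B, C, D, E, F, G} = {B, C, G}, not the whole set, so G → B, C violates BCNF; decompose into {B, C, G} and {A, D, E, F, G}.
Within {B, C, G}: {C}⁺ ∩ {B, C, G} = {B, C}, not the whole set, so C → B violates BCNF; decompose into {B, C} and {C, G}.
{B, C} is in BCNF.
{C, G} is in BCNF.
{A, D, E, F, G} is in BCNF.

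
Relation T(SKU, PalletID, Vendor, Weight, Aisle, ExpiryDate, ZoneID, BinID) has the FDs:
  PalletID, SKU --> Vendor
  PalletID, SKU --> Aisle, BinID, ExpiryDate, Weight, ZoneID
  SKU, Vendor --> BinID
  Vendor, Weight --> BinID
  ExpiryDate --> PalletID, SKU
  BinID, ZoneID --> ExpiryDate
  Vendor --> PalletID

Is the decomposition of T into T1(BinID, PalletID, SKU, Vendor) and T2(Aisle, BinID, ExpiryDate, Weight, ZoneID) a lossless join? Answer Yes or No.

No

Common attributes: {BinID}; their closure is {BinID}.
The closure covers neither T1 nor T2 entirely; the join is not lossless.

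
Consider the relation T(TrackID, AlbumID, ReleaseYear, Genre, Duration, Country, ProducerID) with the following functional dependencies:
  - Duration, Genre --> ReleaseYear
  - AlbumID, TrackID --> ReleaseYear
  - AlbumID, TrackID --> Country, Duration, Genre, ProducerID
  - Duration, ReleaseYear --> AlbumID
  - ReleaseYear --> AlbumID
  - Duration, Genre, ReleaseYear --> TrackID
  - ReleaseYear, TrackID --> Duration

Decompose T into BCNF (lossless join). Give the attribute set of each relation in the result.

{AlbumID, ReleaseYear}; {Country, Duration, Genre, ProducerID, ReleaseYear, TrackID}

Candidate keys of the original relation: {AlbumID, TrackID}, {Duration, Genre}, {ReleaseYear, TrackID}.
Within {AlbumID, Country, Duration, Genre, ProducerID, ReleaseYear, TrackID}: {Duration, ReleaseYear}⁺ ∩ {AlbumID, Country, Duration, Genre, ProducerID, ReleaseYear, TrackID} = {AlbumID, Duration, ReleaseYear}, not the whole set, so Duration, ReleaseYear --> AlbumID violates BCNF; decompose into {AlbumID, Duration, ReleaseYear} and {Country, Duration, Genre, ProducerID, ReleaseYear, TrackID}.
Within {AlbumID, Duration, ReleaseYear}: {ReleaseYear}⁺ ∩ {AlbumID, Duration, ReleaseYear} = {AlbumID, ReleaseYear}, not the whole set, so ReleaseYear --> AlbumID violates BCNF; decompose into {AlbumID, ReleaseYear} and {Duration, ReleaseYear}.
{AlbumID, ReleaseYear} is in BCNF.
{Duration, ReleaseYear} is in BCNF.
{Country, Duration, Genre, ProducerID, ReleaseYear, TrackID} is in BCNF.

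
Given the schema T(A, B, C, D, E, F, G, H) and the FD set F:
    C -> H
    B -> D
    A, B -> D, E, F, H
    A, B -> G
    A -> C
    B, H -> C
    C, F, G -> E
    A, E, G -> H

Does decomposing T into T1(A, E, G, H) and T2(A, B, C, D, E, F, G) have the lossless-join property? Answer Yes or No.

Yes

T1 ∩ T2 = {A, E, G}; its closure under F is {A, C, E, G, H}.
This includes all of T1, so the common attributes are a superkey of T1 — the join is lossless.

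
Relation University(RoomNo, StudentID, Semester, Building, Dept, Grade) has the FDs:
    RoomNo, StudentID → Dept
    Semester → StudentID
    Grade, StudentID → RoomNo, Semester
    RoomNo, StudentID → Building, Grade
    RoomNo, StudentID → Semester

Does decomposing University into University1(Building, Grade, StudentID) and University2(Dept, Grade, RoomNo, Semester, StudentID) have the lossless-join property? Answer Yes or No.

Yes

The shared attributes are {Grade, StudentID} and {Grade, StudentID}⁺ = {Building, Dept, Grade, RoomNo, Semester, StudentID}.
This includes all of University1, so the common attributes are a superkey of University1 — the join is lossless.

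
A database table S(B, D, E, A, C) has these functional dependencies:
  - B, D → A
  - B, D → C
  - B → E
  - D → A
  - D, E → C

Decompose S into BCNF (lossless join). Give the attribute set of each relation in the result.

{A, D}; {B, C, D}; {B, E}

Candidate key of the original relation: {B, D}.
{A, B, C, D, E}: {B} determines {B, E} here but is not a superkey — split on B → E, giving {B, E} and {A, B, C, D}.
{B, E} is in BCNF.
{A, B, C, D}: {D} determines {A, D} here but is not a superkey — split on D → A, giving {A, D} and {B, C, D}.
{A, D} is in BCNF.
{B, C, D} is in BCNF.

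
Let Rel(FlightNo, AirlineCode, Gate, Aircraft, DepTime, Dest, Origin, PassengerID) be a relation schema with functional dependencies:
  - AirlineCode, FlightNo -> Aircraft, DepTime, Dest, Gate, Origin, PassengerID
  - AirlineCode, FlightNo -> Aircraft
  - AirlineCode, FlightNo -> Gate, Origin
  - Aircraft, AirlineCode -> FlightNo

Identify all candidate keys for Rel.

No FD produces {AirlineCode}, so it must be in every candidate key.
{Aircraft, AirlineCode}⁺ = {Aircraft, AirlineCode, DepTime, Dest, FlightNo, Gate, Origin, PassengerID} — all of the relation — so {Aircraft, AirlineCode} is a candidate key.
{AirlineCode, FlightNo}⁺ = {Aircraft, AirlineCode, DepTime, Dest, FlightNo, Gate, Origin, PassengerID} — all of the relation — so {AirlineCode, FlightNo} is a candidate key.
No proper subset of any of these is a key, and no other minimal superkey exists.

{Aircraft, AirlineCode}, {AirlineCode, FlightNo}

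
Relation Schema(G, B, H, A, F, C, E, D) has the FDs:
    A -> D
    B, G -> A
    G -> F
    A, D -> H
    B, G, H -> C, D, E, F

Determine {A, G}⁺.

Start with {A, G}.
A -> D applies; add {D} → now {A, D, G}.
G -> F applies; add {F} → now {A, D, F, G}.
A, D -> H applies; add {H} → now {A, D, F, G, H}.
No further FD applies.

{A, D, F, G, H}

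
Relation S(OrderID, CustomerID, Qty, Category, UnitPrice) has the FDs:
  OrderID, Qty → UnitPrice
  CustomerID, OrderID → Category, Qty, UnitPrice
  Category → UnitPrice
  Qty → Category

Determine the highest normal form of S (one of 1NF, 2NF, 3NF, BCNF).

Candidate key: {CustomerID, OrderID}. Prime attributes: {CustomerID, OrderID}.
OrderID, Qty → UnitPrice: {OrderID, Qty}⁺ = {Category, OrderID, Qty, UnitPrice}, which is not all of the attributes, so the left side is not a superkey — BCNF is violated.
OrderID, Qty → UnitPrice determines the non-prime attribute {UnitPrice} from a non-superkey — 3NF is violated.
No non-prime attribute depends on a proper subset of any candidate key, so 2NF holds.

2NF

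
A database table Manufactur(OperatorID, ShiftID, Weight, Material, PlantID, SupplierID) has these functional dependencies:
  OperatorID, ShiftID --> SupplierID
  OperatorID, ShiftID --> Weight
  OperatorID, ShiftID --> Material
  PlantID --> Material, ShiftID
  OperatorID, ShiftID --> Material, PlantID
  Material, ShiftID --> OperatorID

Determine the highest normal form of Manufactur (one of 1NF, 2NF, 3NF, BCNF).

Candidate keys: {Material, ShiftID}, {OperatorID, ShiftID}, {PlantID}. Prime attributes: {Material, OperatorID, PlantID, ShiftID}.
The left-hand side of every FD is a superkey, so BCNF is satisfied.

BCNF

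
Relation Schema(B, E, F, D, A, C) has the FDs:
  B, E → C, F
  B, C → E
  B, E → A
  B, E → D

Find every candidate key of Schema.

{B} never appears on the right of any FD, so every key must include it.
{B, C}⁺ = {A, B, C, D, E, F}, which is every attribute, so {B, C} is a candidate key.
{B, E}⁺ = {A, B, C, D, E, F}, which is every attribute, so {B, E} is a candidate key.
Any other superkey properly contains one of these, so there are no further candidate keys.

{B, C}, {B, E}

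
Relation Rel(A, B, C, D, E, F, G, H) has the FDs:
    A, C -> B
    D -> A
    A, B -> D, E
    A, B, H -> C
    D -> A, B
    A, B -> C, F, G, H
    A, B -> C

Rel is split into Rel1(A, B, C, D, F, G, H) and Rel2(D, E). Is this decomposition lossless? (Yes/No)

Yes

Common attributes: {D}; their closure is {A, B, C, D, E, F, G, H}.
This includes all of Rel1, so the common attributes are a superkey of Rel1 — the join is lossless.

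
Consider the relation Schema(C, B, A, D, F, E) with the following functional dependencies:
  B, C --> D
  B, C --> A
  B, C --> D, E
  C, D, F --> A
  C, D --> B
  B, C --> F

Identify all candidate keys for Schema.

{B, C}, {C, D}

Attributes never on any right-hand side: {C} — every candidate key must contain it.
{B, C}⁺ = {A, B, C, D, E, F}, which is every attribute, so {B, C} is a candidate key.
{C, D}⁺ = {A, B, C, D, E, F}, which is every attribute, so {C, D} is a candidate key.
These are minimal and exhaustive — every other superkey contains one of them.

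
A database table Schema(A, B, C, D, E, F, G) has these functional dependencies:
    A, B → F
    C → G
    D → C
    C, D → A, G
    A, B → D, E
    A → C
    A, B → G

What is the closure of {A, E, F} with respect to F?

{A, C, E, F, G}

Start with {A, E, F}.
A → C applies; add {C} → now {A, C, E, F}.
C → G applies; add {G} → now {A, C, E, F, G}.
No further FD applies.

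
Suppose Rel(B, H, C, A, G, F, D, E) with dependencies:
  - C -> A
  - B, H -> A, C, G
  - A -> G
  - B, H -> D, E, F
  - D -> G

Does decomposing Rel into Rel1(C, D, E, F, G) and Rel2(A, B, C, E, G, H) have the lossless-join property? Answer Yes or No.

No

Rel1 ∩ Rel2 = {C, E, G}; its closure under F is {A, C, E, G}.
The closure covers neither Rel1 nor Rel2 entirely; the join is not lossless.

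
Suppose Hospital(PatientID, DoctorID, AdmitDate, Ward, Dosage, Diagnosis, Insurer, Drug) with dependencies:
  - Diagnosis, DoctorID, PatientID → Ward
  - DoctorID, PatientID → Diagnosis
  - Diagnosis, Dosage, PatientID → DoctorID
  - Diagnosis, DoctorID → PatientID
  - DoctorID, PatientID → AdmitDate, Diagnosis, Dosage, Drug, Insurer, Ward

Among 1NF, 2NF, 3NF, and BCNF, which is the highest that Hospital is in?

Candidate keys: {Diagnosis, DoctorID}, {Diagnosis, Dosage, PatientID}, {DoctorID, PatientID}. Prime attributes: {Diagnosis, DoctorID, Dosage, PatientID}.
The left-hand side of every FD is a superkey, so BCNF is satisfied.

BCNF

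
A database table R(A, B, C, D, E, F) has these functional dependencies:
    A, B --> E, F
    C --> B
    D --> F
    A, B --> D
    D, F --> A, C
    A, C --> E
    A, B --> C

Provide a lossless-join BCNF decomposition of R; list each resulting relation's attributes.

Candidate keys of the original relation: {A, B}, {A, C}, {D}.
{A, B, C, D, E, F}: {C} determines {B, C} here but is not a superkey — split on C --> B, giving {B, C} and {A, C, D, E, F}.
{B, C} is in BCNF.
{A, C, D, E, F} is in BCNF.

{A, C, D, E, F}; {B, C}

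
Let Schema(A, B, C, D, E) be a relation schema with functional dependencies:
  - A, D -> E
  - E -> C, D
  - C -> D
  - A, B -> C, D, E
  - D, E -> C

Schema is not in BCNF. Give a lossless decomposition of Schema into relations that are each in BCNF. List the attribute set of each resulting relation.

{A, B, D}; {A, E}; {C, D}; {C, E}

Candidate key of the original relation: {A, B}.
In {A, B, C, D, E}, {A, D} is not a superkey ({A, D}⁺ restricted to this set is {A, C, D, E}), so split on A, D -> C, E into {A, C, D, E} and {A, B, D}.
In {A, C, D, E}, {E} is not a superkey ({E}⁺ restricted to this set is {C, D, E}), so split on E -> C, D into {C, D, E} and {A, E}.
In {C, D, E}, {C} is not a superkey ({C}⁺ restricted to this set is {C, D}), so split on C -> D into {C, D} and {C, E}.
{C, D} has no BCNF violation.
{C, E} has no BCNF violation.
{A, E} has no BCNF violation.
{A, B, D} has no BCNF violation.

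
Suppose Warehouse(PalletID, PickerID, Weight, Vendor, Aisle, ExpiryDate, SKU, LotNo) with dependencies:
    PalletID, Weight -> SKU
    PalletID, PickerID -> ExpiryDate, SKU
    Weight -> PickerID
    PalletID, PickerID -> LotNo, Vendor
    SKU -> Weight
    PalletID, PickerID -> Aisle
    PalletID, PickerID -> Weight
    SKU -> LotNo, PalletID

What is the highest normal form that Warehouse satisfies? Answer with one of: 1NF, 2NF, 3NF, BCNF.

3NF

Candidate keys: {PalletID, PickerID}, {PalletID, Weight}, {SKU}. Prime attributes: {PalletID, PickerID, SKU, Weight}.
Weight -> PickerID: {Weight}⁺ = {PickerID, Weight}, which is not all of the attributes, so the left side is not a superkey — BCNF is violated.
But every attribute on its right side ({PickerID}) is prime, and the same holds for every other non-superkey FD, so 3NF still holds.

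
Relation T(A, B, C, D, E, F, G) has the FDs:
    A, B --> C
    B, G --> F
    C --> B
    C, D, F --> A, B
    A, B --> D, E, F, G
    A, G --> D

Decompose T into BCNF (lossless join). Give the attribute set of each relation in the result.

{A, C, E, G}; {A, D, G}; {B, C}; {B, F, G}

Candidate keys of the original relation: {A, B}, {A, C}, {C, D, F}, {C, D, G}.
In {A, B, C, D, E, F, G}, {B, G} is not a superkey ({B, G}⁺ restricted to this set is {B, F, G}), so split on B, G --> F into {B, F, G} and {A, B, C, D, E, G}.
{B, F, G}: every determinant is a superkey — BCNF.
In {A, B, C, D, E, G}, {C} is not a superkey ({C}⁺ restricted to this set is {B, C}), so split on C --> B into {B, C} and {A, C, D, E, G}.
{B, C}: every determinant is a superkey — BCNF.
In {A, C, D, E, G}, {A, G} is not a superkey ({A, G}⁺ restricted to this set is {A, D, G}), so split on A, G --> D into {A, D, G} and {A, C, E, G}.
{A, D, G}: every determinant is a superkey — BCNF.
{A, C, E, G}: every determinant is a superkey — BCNF.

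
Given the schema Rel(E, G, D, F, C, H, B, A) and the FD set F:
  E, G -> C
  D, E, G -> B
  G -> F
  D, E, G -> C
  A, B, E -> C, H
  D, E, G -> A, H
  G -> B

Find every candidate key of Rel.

Attributes never on any right-hand side: {D, E, G} — every candidate key must contain all of them.
{D, E, G}⁺ = {A, B, C, D, E, F, G, H}, which is every attribute, so {D, E, G} is a candidate key.
No smaller or unrelated set reaches every attribute, so there are no other keys.

{D, E, G}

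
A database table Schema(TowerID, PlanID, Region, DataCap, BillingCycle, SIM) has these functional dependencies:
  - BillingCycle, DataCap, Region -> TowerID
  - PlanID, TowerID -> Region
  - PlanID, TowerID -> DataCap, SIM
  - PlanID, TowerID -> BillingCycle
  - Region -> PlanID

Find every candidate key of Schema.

{BillingCycle, DataCap, Region}, {PlanID, TowerID}, {Region, TowerID}

{PlanID, TowerID}⁺ = {BillingCycle, DataCap, PlanID, Region, SIM, TowerID}, which is every attribute, so {PlanID, TowerID} is a candidate key.
{Region, TowerID}⁺ = {BillingCycle, DataCap, PlanID, Region, SIM, TowerID}, which is every attribute, so {Region, TowerID} is a candidate key.
{BillingCycle, DataCap, Region}⁺ = {BillingCycle, DataCap, PlanID, Region, SIM, TowerID}, which is every attribute, so {BillingCycle, DataCap, Region} is a candidate key.
Any other superkey properly contains one of these, so there are no further candidate keys.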